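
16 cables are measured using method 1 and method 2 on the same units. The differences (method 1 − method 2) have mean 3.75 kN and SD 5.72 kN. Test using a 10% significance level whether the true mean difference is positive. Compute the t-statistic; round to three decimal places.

2.622

H0: μ_d = 0; H1: μ_d > 0 (paired t-test on the differences, right-tailed).
t = d̄/(s_d/√n) = 3.75/(5.72/√16) = 2.622
df = n − 1 = 15
p-value = P(T ≥ 2.622) ≈ 0.010
Since p ≈ 0.010 < α = 0.1, reject H0; the evidence is statistically significant.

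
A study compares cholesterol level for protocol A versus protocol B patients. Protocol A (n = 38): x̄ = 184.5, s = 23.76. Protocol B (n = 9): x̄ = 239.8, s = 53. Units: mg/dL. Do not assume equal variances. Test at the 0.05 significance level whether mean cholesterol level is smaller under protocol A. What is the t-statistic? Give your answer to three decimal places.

Let group 1 = protocol A, group 2 = protocol B. H0: μ_1 = μ_2; H1: μ_1 < μ_2 (Welch's two-sample t-test, left-tailed).
t = (x̄_1 − x̄_2)/√(s_1²/n_1 + s_2²/n_2) = (184.5 − 239.8)/√(23.76²/38 + 53²/9) = -3.058
Welch–Satterthwaite df ≈ 8.78
p-value = P(T ≤ -3.058) ≈ 0.007
Since p ≈ 0.007 < α = 0.05, reject H0; the evidence is statistically significant.

-3.058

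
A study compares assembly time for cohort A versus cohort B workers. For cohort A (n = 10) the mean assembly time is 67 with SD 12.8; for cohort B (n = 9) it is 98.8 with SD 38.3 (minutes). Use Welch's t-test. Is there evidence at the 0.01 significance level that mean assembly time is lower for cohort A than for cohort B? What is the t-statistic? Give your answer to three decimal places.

Let group 1 = cohort A, group 2 = cohort B. H0: μ_1 = μ_2; H1: μ_1 < μ_2 (Welch's two-sample t-test, left-tailed).
t = (x̄_1 − x̄_2)/√(s_1²/n_1 + s_2²/n_2) = (67 − 98.8)/√(12.8²/10 + 38.3²/9) = -2.374
Welch–Satterthwaite df ≈ 9.60
p-value = P(T ≤ -2.374) ≈ 0.020
Since p ≈ 0.020 > α = 0.01, fail to reject H0; the data do not provide sufficient evidence against H0.

-2.374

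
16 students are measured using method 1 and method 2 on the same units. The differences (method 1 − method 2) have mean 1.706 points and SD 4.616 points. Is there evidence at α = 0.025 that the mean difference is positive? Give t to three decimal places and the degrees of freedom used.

t = 1.478, df = 15

H0: μ_d = 0; H1: μ_d > 0 (paired t-test on the differences, right-tailed).
t = d̄/(s_d/√n) = 1.706/(4.616/√16) = 1.478
df = n − 1 = 15
p-value = P(T ≥ 1.478) ≈ 0.0800
Since p ≈ 0.0800 > α = 0.025, fail to reject H0; the evidence is not statistically significant.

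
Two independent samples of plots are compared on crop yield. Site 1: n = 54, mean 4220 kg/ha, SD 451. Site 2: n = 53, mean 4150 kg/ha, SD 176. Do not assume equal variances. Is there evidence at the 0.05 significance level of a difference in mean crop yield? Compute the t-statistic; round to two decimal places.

Let group 1 = site 1, group 2 = site 2. H0: μ_1 = μ_2; H1: μ_1 ≠ μ_2 (Welch's two-sample t-test, two-sided).
t = (x̄_1 − x̄_2)/√(s_1²/n_1 + s_2²/n_2) = (4220 − 4150)/√(451²/54 + 176²/53) = 1.06
Welch–Satterthwaite df ≈ 69.03
Two-sided p-value ≈ 0.2923
Since p ≈ 0.2923 > α = 0.05, fail to reject H0; the evidence is not statistically significant.

1.06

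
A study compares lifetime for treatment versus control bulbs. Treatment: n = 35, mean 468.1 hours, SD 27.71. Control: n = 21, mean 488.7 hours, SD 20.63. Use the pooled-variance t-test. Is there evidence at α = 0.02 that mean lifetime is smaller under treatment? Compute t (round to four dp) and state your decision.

t = -2.9475; reject H0

Let group 1 = treatment, group 2 = control. H0: μ_1 = μ_2; H1: μ_1 < μ_2 (two-sample pooled-variance t-test, left-tailed).
s_p² = [(35−1)·27.71² + (21−1)·20.63²]/(35+21−2) = 641.086
t = (468.1 − 488.7)/√[641.086·(1/35 + 1/21)] = -2.9475
df = n₁ + n₂ − 2 = 54
p-value = P(T ≤ -2.9475) ≈ 0.002
Since p ≈ 0.002 < α = 0.02, reject H0; the evidence is statistically significant.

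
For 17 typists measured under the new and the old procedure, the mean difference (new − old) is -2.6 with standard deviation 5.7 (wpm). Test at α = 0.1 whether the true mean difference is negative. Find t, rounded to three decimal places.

-1.881

H0: μ_d = 0; H1: μ_d < 0 (paired t-test on the differences, left-tailed).
t = d̄/(s_d/√n) = -2.6/(5.7/√17) = -1.881
df = n − 1 = 16
p-value = P(T ≤ -1.881) ≈ 0.0392
Since p ≈ 0.0392 < α = 0.1, reject H0; the evidence is statistically significant.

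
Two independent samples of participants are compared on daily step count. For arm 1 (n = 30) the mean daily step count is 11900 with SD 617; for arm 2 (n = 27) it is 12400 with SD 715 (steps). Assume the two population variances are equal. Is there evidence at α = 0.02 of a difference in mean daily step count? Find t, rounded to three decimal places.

Let group 1 = arm 1, group 2 = arm 2. H0: μ_1 = μ_2; H1: μ_1 ≠ μ_2 (two-sample pooled-variance t-test, two-sided).
s_p² = [(30−1)·617² + (27−1)·715²]/(30+27−2) = 442397
t = (11900 − 12400)/√[442397·(1/30 + 1/27)] = -2.834
df = n₁ + n₂ − 2 = 55
Two-sided p-value ≈ 0.006
Since p ≈ 0.006 < α = 0.02, reject H0; the data support H1.

-2.834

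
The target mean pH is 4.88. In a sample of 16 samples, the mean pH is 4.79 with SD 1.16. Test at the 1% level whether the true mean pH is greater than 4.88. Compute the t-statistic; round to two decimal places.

-0.31

H0: μ = 4.88; H1: μ > 4.88 (one-sample t-test, right-tailed).
t = (x̄ − μ₀)/(s/√n) = (4.79 − 4.88)/(1.16/√16) = -0.31
df = n − 1 = 15
p-value = P(T ≥ -0.31) ≈ 0.6197
Since p ≈ 0.6197 > α = 0.01, fail to reject H0; the data do not provide sufficient evidence against H0.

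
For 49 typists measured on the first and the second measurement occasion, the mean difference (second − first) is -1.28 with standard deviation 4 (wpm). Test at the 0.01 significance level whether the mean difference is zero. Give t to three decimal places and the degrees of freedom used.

t = -2.240, df = 48

H0: μ_d = 0; H1: μ_d ≠ 0 (paired t-test on the differences, two-sided).
t = d̄/(s_d/√n) = -1.28/(4/√49) = -2.240
df = n − 1 = 48
Two-sided p-value ≈ 0.0298
Since p ≈ 0.0298 > α = 0.01, fail to reject H0; the data do not provide sufficient evidence against H0.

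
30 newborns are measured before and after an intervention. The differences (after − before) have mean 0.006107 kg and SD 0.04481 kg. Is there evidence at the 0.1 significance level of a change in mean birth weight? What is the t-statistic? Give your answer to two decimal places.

0.75

H0: μ_d = 0; H1: μ_d ≠ 0 (paired t-test on the differences, two-sided).
t = d̄/(s_d/√n) = 0.006107/(0.04481/√30) = 0.75
df = n − 1 = 29
Two-sided p-value ≈ 0.461
Since p ≈ 0.461 > α = 0.1, fail to reject H0; the data do not provide sufficient evidence against H0.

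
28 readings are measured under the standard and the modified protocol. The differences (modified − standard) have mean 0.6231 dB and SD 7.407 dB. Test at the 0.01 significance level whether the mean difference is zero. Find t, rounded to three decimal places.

0.445

H0: μ_d = 0; H1: μ_d ≠ 0 (paired t-test on the differences, two-sided).
t = d̄/(s_d/√n) = 0.6231/(7.407/√28) = 0.445
df = n − 1 = 27
Two-sided p-value ≈ 0.6598
Since p ≈ 0.6598 > α = 0.01, fail to reject H0; the data do not provide sufficient evidence against H0.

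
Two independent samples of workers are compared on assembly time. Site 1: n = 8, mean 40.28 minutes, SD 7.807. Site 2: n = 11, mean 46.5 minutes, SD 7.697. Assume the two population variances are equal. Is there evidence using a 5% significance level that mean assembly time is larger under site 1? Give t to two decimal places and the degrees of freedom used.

t = -1.73, df = 17

Let group 1 = site 1, group 2 = site 2. H0: μ_1 = μ_2; H1: μ_1 > μ_2 (two-sample pooled-variance t-test, right-tailed).
s_p² = [(8−1)·7.807² + (11−1)·7.697²]/(8+11−2) = 59.946
t = (40.28 − 46.5)/√[59.946·(1/8 + 1/11)] = -1.73
df = n₁ + n₂ − 2 = 17
p-value = P(T ≥ -1.73) ≈ 0.949
Since p ≈ 0.949 > α = 0.05, fail to reject H0; the evidence is not statistically significant.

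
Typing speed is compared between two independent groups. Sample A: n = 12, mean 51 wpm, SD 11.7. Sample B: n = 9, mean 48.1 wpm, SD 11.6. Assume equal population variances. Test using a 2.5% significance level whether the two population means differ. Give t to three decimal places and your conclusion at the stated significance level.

t = 0.564; fail to reject H0

Let group 1 = sample A, group 2 = sample B. H0: μ_1 = μ_2; H1: μ_1 ≠ μ_2 (two-sample pooled-variance t-test, two-sided).
s_p² = [(12−1)·11.7² + (9−1)·11.6²]/(12+9−2) = 135.909
t = (51 − 48.1)/√[135.909·(1/12 + 1/9)] = 0.564
df = n₁ + n₂ − 2 = 19
Two-sided p-value ≈ 0.579
Since p ≈ 0.579 > α = 0.025, fail to reject H0; the evidence is not statistically significant.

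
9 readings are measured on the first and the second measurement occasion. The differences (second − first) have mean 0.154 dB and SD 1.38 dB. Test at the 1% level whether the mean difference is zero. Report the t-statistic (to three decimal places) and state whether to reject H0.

t = 0.335; fail to reject H0

H0: μ_d = 0; H1: μ_d ≠ 0 (paired t-test on the differences, two-sided).
t = d̄/(s_d/√n) = 0.154/(1.38/√9) = 0.335
df = n − 1 = 8
Two-sided p-value ≈ 0.746
Since p ≈ 0.746 > α = 0.01, fail to reject H0; the evidence is not statistically significant.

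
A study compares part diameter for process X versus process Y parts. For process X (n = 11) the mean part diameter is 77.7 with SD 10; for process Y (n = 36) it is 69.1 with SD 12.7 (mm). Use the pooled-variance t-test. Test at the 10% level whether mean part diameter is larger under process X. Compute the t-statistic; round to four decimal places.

2.0542

Let group 1 = process X, group 2 = process Y. H0: μ_1 = μ_2; H1: μ_1 > μ_2 (two-sample pooled-variance t-test, right-tailed).
s_p² = [(11−1)·10² + (36−1)·12.7²]/(11+36−2) = 147.67
t = (77.7 − 69.1)/√[147.67·(1/11 + 1/36)] = 2.0542
df = n₁ + n₂ − 2 = 45
p-value = P(T ≥ 2.0542) ≈ 0.023
Since p ≈ 0.023 < α = 0.1, reject H0; the evidence is statistically significant.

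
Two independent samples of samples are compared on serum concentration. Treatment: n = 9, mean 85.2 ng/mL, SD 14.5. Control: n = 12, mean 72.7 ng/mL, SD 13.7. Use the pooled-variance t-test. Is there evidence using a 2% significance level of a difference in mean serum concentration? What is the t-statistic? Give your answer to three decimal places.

2.019

Let group 1 = treatment, group 2 = control. H0: μ_1 = μ_2; H1: μ_1 ≠ μ_2 (two-sample pooled-variance t-test, two-sided).
s_p² = [(9−1)·14.5² + (12−1)·13.7²]/(9+12−2) = 197.189
t = (85.2 − 72.7)/√[197.189·(1/9 + 1/12)] = 2.019
df = n₁ + n₂ − 2 = 19
Two-sided p-value ≈ 0.0579
Since p ≈ 0.0579 > α = 0.02, fail to reject H0; the evidence is not statistically significant.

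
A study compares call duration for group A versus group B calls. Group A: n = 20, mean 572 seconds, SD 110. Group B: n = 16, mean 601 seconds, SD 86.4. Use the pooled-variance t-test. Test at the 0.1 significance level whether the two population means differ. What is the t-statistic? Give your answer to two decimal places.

Let group 1 = group A, group 2 = group B. H0: μ_1 = μ_2; H1: μ_1 ≠ μ_2 (two-sample pooled-variance t-test, two-sided).
s_p² = [(20−1)·110² + (16−1)·86.4²]/(20+16−2) = 10055.1
t = (572 − 601)/√[10055.1·(1/20 + 1/16)] = -0.86
df = n₁ + n₂ − 2 = 34
Two-sided p-value ≈ 0.3946
Since p ≈ 0.3946 > α = 0.1, fail to reject H0; the data do not provide sufficient evidence against H0.

-0.86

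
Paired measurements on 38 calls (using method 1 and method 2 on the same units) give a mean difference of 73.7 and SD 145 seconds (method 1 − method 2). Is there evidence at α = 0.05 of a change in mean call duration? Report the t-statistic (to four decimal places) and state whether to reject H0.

t = 3.1332; reject H0

H0: μ_d = 0; H1: μ_d ≠ 0 (paired t-test on the differences, two-sided).
t = d̄/(s_d/√n) = 73.7/(145/√38) = 3.1332
df = n − 1 = 37
Two-sided p-value ≈ 0.003
Since p ≈ 0.003 < α = 0.05, reject H0; the data support H1.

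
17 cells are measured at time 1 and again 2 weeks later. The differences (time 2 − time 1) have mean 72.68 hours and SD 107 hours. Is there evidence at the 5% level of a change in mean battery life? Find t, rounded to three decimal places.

2.801

H0: μ_d = 0; H1: μ_d ≠ 0 (paired t-test on the differences, two-sided).
t = d̄/(s_d/√n) = 72.68/(107/√17) = 2.801
df = n − 1 = 16
Two-sided p-value ≈ 0.0128
Since p ≈ 0.0128 < α = 0.05, reject H0; the evidence is statistically significant.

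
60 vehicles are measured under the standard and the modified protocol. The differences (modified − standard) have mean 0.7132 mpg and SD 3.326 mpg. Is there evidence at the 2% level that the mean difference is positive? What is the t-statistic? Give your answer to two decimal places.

1.66

H0: μ_d = 0; H1: μ_d > 0 (paired t-test on the differences, right-tailed).
t = d̄/(s_d/√n) = 0.7132/(3.326/√60) = 1.66
df = n − 1 = 59
p-value = P(T ≥ 1.66) ≈ 0.051
Since p ≈ 0.051 > α = 0.02, fail to reject H0; the data do not provide sufficient evidence against H0.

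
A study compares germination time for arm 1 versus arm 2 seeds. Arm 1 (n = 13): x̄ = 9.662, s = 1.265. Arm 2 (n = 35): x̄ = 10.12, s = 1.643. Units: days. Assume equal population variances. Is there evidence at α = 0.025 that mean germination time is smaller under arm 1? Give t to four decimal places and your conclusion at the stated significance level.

t = -0.9078; fail to reject H0

Let group 1 = arm 1, group 2 = arm 2. H0: μ_1 = μ_2; H1: μ_1 < μ_2 (two-sample pooled-variance t-test, left-tailed).
s_p² = [(13−1)·1.265² + (35−1)·1.643²]/(13+35−2) = 2.41269
t = (9.662 − 10.12)/√[2.41269·(1/13 + 1/35)] = -0.9078
df = n₁ + n₂ − 2 = 46
p-value = P(T ≤ -0.9078) ≈ 0.184
Since p ≈ 0.184 > α = 0.025, fail to reject H0; the evidence is not statistically significant.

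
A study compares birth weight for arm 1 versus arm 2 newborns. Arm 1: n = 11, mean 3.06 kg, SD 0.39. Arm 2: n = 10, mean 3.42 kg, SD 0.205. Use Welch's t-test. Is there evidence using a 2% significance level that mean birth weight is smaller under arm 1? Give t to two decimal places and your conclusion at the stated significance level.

t = -2.68; reject H0

Let group 1 = arm 1, group 2 = arm 2. H0: μ_1 = μ_2; H1: μ_1 < μ_2 (Welch's two-sample t-test, left-tailed).
t = (x̄_1 − x̄_2)/√(s_1²/n_1 + s_2²/n_2) = (3.06 − 3.42)/√(0.39²/11 + 0.205²/10) = -2.68
Welch–Satterthwaite df ≈ 15.42
p-value = P(T ≤ -2.68) ≈ 0.008
Since p ≈ 0.008 < α = 0.02, reject H0; the data support H1.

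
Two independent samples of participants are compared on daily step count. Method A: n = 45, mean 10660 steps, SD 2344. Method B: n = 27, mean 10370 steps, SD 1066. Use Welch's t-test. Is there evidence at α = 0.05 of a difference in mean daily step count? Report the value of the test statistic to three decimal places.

0.716

Let group 1 = method A, group 2 = method B. H0: μ_1 = μ_2; H1: μ_1 ≠ μ_2 (Welch's two-sample t-test, two-sided).
t = (x̄_1 − x̄_2)/√(s_1²/n_1 + s_2²/n_2) = (10660 − 10370)/√(2344²/45 + 1066²/27) = 0.716
Welch–Satterthwaite df ≈ 66.24
Two-sided p-value ≈ 0.4767
Since p ≈ 0.4767 > α = 0.05, fail to reject H0; the evidence is not statistically significant.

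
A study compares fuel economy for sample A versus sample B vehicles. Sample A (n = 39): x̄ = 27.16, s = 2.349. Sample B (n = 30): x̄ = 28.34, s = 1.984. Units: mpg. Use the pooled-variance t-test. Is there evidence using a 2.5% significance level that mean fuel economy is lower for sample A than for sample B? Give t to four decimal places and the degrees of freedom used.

Let group 1 = sample A, group 2 = sample B. H0: μ_1 = μ_2; H1: μ_1 < μ_2 (two-sample pooled-variance t-test, left-tailed).
s_p² = [(39−1)·2.349² + (30−1)·1.984²]/(39+30−2) = 4.83325
t = (27.16 − 28.34)/√[4.83325·(1/39 + 1/30)] = -2.2102
df = n₁ + n₂ − 2 = 67
p-value = P(T ≤ -2.2102) ≈ 0.0153
Since p ≈ 0.0153 < α = 0.025, reject H0; the evidence is statistically significant.

t = -2.2102, df = 67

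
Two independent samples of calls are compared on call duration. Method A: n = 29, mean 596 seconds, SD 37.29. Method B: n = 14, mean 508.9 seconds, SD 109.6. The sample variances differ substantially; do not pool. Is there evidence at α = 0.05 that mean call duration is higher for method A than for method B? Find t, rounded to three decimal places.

2.894

Let group 1 = method A, group 2 = method B. H0: μ_1 = μ_2; H1: μ_1 > μ_2 (Welch's two-sample t-test, right-tailed).
t = (x̄_1 − x̄_2)/√(s_1²/n_1 + s_2²/n_2) = (596 − 508.9)/√(37.29²/29 + 109.6²/14) = 2.894
Welch–Satterthwaite df ≈ 14.47
p-value = P(T ≥ 2.894) ≈ 0.0057
Since p ≈ 0.0057 < α = 0.05, reject H0; the data support H1.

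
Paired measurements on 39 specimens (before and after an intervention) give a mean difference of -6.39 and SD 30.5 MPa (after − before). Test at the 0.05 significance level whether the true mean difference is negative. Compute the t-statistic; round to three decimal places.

-1.308

H0: μ_d = 0; H1: μ_d < 0 (paired t-test on the differences, left-tailed).
t = d̄/(s_d/√n) = -6.39/(30.5/√39) = -1.308
df = n − 1 = 38
p-value = P(T ≤ -1.308) ≈ 0.0993
Since p ≈ 0.0993 > α = 0.05, fail to reject H0; the data do not provide sufficient evidence against H0.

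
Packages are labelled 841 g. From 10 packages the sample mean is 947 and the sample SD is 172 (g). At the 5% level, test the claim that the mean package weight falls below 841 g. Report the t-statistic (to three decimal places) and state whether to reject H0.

H0: μ = 841; H1: μ < 841 (one-sample t-test, left-tailed).
t = (x̄ − μ₀)/(s/√n) = (947 − 841)/(172/√10) = 1.949
df = n − 1 = 9
p-value = P(T ≤ 1.949) ≈ 0.9584
Since p ≈ 0.9584 > α = 0.05, fail to reject H0; the data do not provide sufficient evidence against H0.

t = 1.949; fail to reject H0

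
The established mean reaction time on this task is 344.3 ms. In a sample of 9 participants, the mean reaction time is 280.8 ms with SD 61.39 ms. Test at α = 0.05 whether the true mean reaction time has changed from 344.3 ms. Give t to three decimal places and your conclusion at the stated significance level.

t = -3.103; reject H0

H0: μ = 344.3; H1: μ ≠ 344.3 (one-sample t-test, two-sided).
t = (x̄ − μ₀)/(s/√n) = (280.8 − 344.3)/(61.39/√9) = -3.103
df = n − 1 = 8
Two-sided p-value ≈ 0.0146
Since p ≈ 0.0146 < α = 0.05, reject H0; the evidence is statistically significant.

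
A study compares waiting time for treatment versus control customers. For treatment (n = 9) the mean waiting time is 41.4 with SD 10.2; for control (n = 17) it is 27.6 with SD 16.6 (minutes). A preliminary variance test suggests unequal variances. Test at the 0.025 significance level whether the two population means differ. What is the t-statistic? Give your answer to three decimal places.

Let group 1 = treatment, group 2 = control. H0: μ_1 = μ_2; H1: μ_1 ≠ μ_2 (Welch's two-sample t-test, two-sided).
t = (x̄_1 − x̄_2)/√(s_1²/n_1 + s_2²/n_2) = (41.4 − 27.6)/√(10.2²/9 + 16.6²/17) = 2.619
Welch–Satterthwaite df ≈ 23.28
Two-sided p-value ≈ 0.0153
Since p ≈ 0.0153 < α = 0.025, reject H0; the evidence is statistically significant.

2.619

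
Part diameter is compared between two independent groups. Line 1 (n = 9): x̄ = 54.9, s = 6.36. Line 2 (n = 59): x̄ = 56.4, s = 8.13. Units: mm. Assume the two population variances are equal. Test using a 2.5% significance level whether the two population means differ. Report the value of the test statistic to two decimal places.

-0.53

Let group 1 = line 1, group 2 = line 2. H0: μ_1 = μ_2; H1: μ_1 ≠ μ_2 (two-sample pooled-variance t-test, two-sided).
s_p² = [(9−1)·6.36² + (59−1)·8.13²]/(9+59−2) = 62.9881
t = (54.9 − 56.4)/√[62.9881·(1/9 + 1/59)] = -0.53
df = n₁ + n₂ − 2 = 66
Two-sided p-value ≈ 0.5992
Since p ≈ 0.5992 > α = 0.025, fail to reject H0; the data do not provide sufficient evidence against H0.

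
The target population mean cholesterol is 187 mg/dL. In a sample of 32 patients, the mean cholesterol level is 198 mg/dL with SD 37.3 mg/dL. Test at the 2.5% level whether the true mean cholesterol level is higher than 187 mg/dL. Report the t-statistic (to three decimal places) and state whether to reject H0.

t = 1.668; fail to reject H0

H0: μ = 187; H1: μ > 187 (one-sample t-test, right-tailed).
t = (x̄ − μ₀)/(s/√n) = (198 − 187)/(37.3/√32) = 1.668
df = n − 1 = 31
p-value = P(T ≥ 1.668) ≈ 0.053
Since p ≈ 0.053 > α = 0.025, fail to reject H0; the evidence is not statistically significant.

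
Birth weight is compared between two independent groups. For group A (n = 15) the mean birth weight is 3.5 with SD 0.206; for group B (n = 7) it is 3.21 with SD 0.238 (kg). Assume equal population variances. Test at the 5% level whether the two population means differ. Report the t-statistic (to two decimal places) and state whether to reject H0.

t = 2.93; reject H0

Let group 1 = group A, group 2 = group B. H0: μ_1 = μ_2; H1: μ_1 ≠ μ_2 (two-sample pooled-variance t-test, two-sided).
s_p² = [(15−1)·0.206² + (7−1)·0.238²]/(15+7−2) = 0.0466984
t = (3.5 − 3.21)/√[0.0466984·(1/15 + 1/7)] = 2.93
df = n₁ + n₂ − 2 = 20
Two-sided p-value ≈ 0.0082
Since p ≈ 0.0082 < α = 0.05, reject H0; the data support H1.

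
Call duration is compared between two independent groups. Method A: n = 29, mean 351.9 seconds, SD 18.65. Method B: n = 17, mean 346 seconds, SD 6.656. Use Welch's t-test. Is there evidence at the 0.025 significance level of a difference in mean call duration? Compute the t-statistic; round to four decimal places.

Let group 1 = method A, group 2 = method B. H0: μ_1 = μ_2; H1: μ_1 ≠ μ_2 (Welch's two-sample t-test, two-sided).
t = (x̄_1 − x̄_2)/√(s_1²/n_1 + s_2²/n_2) = (351.9 − 346)/√(18.65²/29 + 6.656²/17) = 1.5441
Welch–Satterthwaite df ≈ 38.32
Two-sided p-value ≈ 0.1308
Since p ≈ 0.1308 > α = 0.025, fail to reject H0; the evidence is not statistically significant.

1.5441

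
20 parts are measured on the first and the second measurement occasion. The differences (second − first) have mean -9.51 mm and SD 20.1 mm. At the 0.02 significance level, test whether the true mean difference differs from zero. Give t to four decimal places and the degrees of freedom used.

t = -2.1159, df = 19

H0: μ_d = 0; H1: μ_d ≠ 0 (paired t-test on the differences, two-sided).
t = d̄/(s_d/√n) = -9.51/(20.1/√20) = -2.1159
df = n − 1 = 19
Two-sided p-value ≈ 0.048
Since p ≈ 0.048 > α = 0.02, fail to reject H0; the data do not provide sufficient evidence against H0.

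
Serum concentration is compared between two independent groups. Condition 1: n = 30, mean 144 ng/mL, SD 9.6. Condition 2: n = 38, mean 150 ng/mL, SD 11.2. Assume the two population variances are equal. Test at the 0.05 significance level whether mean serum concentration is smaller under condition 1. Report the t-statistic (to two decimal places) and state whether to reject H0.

t = -2.33; reject H0

Let group 1 = condition 1, group 2 = condition 2. H0: μ_1 = μ_2; H1: μ_1 < μ_2 (two-sample pooled-variance t-test, left-tailed).
s_p² = [(30−1)·9.6² + (38−1)·11.2²]/(30+38−2) = 110.817
t = (144 − 150)/√[110.817·(1/30 + 1/38)] = -2.33
df = n₁ + n₂ − 2 = 66
p-value = P(T ≤ -2.33) ≈ 0.011
Since p ≈ 0.011 < α = 0.05, reject H0; the evidence is statistically significant.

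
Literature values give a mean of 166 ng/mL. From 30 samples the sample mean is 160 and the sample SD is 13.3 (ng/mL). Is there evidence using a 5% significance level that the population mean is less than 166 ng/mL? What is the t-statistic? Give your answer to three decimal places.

-2.471

H0: μ = 166; H1: μ < 166 (one-sample t-test, left-tailed).
t = (x̄ − μ₀)/(s/√n) = (160 − 166)/(13.3/√30) = -2.471
df = n − 1 = 29
p-value = P(T ≤ -2.471) ≈ 0.010
Since p ≈ 0.010 < α = 0.05, reject H0; the evidence is statistically significant.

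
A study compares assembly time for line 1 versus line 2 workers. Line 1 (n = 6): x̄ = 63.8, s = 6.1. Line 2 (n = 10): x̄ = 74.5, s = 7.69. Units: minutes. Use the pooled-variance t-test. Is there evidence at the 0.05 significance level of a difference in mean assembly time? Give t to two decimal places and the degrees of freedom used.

Let group 1 = line 1, group 2 = line 2. H0: μ_1 = μ_2; H1: μ_1 ≠ μ_2 (two-sample pooled-variance t-test, two-sided).
s_p² = [(6−1)·6.1² + (10−1)·7.69²]/(6+10−2) = 51.3053
t = (63.8 − 74.5)/√[51.3053·(1/6 + 1/10)] = -2.89
df = n₁ + n₂ − 2 = 14
Two-sided p-value ≈ 0.0118
Since p ≈ 0.0118 < α = 0.05, reject H0; the data support H1.

t = -2.89, df = 14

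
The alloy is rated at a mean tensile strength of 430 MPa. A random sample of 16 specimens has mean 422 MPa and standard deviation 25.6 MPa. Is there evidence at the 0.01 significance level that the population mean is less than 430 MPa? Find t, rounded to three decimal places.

-1.250

H0: μ = 430; H1: μ < 430 (one-sample t-test, left-tailed).
t = (x̄ − μ₀)/(s/√n) = (422 − 430)/(25.6/√16) = -1.250
df = n − 1 = 15
p-value = P(T ≤ -1.250) ≈ 0.1152
Since p ≈ 0.1152 > α = 0.01, fail to reject H0; the data do not provide sufficient evidence against H0.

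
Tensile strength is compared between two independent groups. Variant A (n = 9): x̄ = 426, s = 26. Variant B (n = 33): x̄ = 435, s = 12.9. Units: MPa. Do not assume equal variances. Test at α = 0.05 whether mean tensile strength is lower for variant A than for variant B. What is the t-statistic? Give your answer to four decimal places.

-1.0053

Let group 1 = variant A, group 2 = variant B. H0: μ_1 = μ_2; H1: μ_1 < μ_2 (Welch's two-sample t-test, left-tailed).
t = (x̄_1 − x̄_2)/√(s_1²/n_1 + s_2²/n_2) = (426 − 435)/√(26²/9 + 12.9²/33) = -1.0053
Welch–Satterthwaite df ≈ 9.10
p-value = P(T ≤ -1.0053) ≈ 0.1704
Since p ≈ 0.1704 > α = 0.05, fail to reject H0; the data do not provide sufficient evidence against H0.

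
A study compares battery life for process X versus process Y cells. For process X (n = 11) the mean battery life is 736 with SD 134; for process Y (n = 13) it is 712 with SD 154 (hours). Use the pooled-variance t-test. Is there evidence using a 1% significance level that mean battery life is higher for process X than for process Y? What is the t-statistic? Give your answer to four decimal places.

0.4033

Let group 1 = process X, group 2 = process Y. H0: μ_1 = μ_2; H1: μ_1 > μ_2 (two-sample pooled-variance t-test, right-tailed).
s_p² = [(11−1)·134² + (13−1)·154²]/(11+13−2) = 21097.8
t = (736 − 712)/√[21097.8·(1/11 + 1/13)] = 0.4033
df = n₁ + n₂ − 2 = 22
p-value = P(T ≥ 0.4033) ≈ 0.3453
Since p ≈ 0.3453 > α = 0.01, fail to reject H0; the data do not provide sufficient evidence against H0.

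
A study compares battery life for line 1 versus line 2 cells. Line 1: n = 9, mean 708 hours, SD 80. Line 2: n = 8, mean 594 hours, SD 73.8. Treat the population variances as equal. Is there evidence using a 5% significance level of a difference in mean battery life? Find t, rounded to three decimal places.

3.040

Let group 1 = line 1, group 2 = line 2. H0: μ_1 = μ_2; H1: μ_1 ≠ μ_2 (two-sample pooled-variance t-test, two-sided).
s_p² = [(9−1)·80² + (8−1)·73.8²]/(9+8−2) = 5955.01
t = (708 − 594)/√[5955.01·(1/9 + 1/8)] = 3.040
df = n₁ + n₂ − 2 = 15
Two-sided p-value ≈ 0.008
Since p ≈ 0.008 < α = 0.05, reject H0; the data support H1.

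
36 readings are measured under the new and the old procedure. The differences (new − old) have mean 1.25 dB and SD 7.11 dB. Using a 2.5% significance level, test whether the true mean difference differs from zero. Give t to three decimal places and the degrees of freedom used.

H0: μ_d = 0; H1: μ_d ≠ 0 (paired t-test on the differences, two-sided).
t = d̄/(s_d/√n) = 1.25/(7.11/√36) = 1.055
df = n − 1 = 35
Two-sided p-value ≈ 0.2987
Since p ≈ 0.2987 > α = 0.025, fail to reject H0; the data do not provide sufficient evidence against H0.

t = 1.055, df = 35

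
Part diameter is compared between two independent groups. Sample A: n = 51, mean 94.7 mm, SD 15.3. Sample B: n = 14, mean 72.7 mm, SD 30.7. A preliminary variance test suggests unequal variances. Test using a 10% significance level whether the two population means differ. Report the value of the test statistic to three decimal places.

Let group 1 = sample A, group 2 = sample B. H0: μ_1 = μ_2; H1: μ_1 ≠ μ_2 (Welch's two-sample t-test, two-sided).
t = (x̄_1 − x̄_2)/√(s_1²/n_1 + s_2²/n_2) = (94.7 − 72.7)/√(15.3²/51 + 30.7²/14) = 2.594
Welch–Satterthwaite df ≈ 14.82
Two-sided p-value ≈ 0.0205
Since p ≈ 0.0205 < α = 0.1, reject H0; the evidence is statistically significant.

2.594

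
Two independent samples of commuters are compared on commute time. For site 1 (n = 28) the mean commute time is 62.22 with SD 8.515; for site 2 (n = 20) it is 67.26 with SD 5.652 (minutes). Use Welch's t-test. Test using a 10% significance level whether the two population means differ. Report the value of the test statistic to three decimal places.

Let group 1 = site 1, group 2 = site 2. H0: μ_1 = μ_2; H1: μ_1 ≠ μ_2 (Welch's two-sample t-test, two-sided).
t = (x̄_1 − x̄_2)/√(s_1²/n_1 + s_2²/n_2) = (62.22 − 67.26)/√(8.515²/28 + 5.652²/20) = -2.463
Welch–Satterthwaite df ≈ 45.81
Two-sided p-value ≈ 0.0176
Since p ≈ 0.0176 < α = 0.1, reject H0; the evidence is statistically significant.

-2.463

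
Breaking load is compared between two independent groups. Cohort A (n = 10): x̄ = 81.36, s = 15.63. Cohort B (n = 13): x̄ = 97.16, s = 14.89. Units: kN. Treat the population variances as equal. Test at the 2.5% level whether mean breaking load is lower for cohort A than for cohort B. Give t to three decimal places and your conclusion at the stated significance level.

Let group 1 = cohort A, group 2 = cohort B. H0: μ_1 = μ_2; H1: μ_1 < μ_2 (two-sample pooled-variance t-test, left-tailed).
s_p² = [(10−1)·15.63² + (13−1)·14.89²]/(10+13−2) = 231.391
t = (81.36 − 97.16)/√[231.391·(1/10 + 1/13)] = -2.469
df = n₁ + n₂ − 2 = 21
p-value = P(T ≤ -2.469) ≈ 0.0111
Since p ≈ 0.0111 < α = 0.025, reject H0; the data support H1.

t = -2.469; reject H0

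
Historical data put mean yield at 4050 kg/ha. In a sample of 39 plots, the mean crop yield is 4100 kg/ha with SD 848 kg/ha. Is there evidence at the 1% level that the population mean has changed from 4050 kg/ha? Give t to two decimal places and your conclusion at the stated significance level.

H0: μ = 4050; H1: μ ≠ 4050 (one-sample t-test, two-sided).
t = (x̄ − μ₀)/(s/√n) = (4100 − 4050)/(848/√39) = 0.37
df = n − 1 = 38
Two-sided p-value ≈ 0.715
Since p ≈ 0.715 > α = 0.01, fail to reject H0; the evidence is not statistically significant.

t = 0.37; fail to reject H0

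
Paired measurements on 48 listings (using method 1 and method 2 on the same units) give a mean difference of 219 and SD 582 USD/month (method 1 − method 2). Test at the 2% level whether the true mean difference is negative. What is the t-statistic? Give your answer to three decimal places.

H0: μ_d = 0; H1: μ_d < 0 (paired t-test on the differences, left-tailed).
t = d̄/(s_d/√n) = 219/(582/√48) = 2.607
df = n − 1 = 47
p-value = P(T ≤ 2.607) ≈ 0.994
Since p ≈ 0.994 > α = 0.02, fail to reject H0; the evidence is not statistically significant.

2.607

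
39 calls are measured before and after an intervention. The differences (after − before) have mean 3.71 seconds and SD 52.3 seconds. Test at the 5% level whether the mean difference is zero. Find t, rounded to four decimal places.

H0: μ_d = 0; H1: μ_d ≠ 0 (paired t-test on the differences, two-sided).
t = d̄/(s_d/√n) = 3.71/(52.3/√39) = 0.4430
df = n − 1 = 38
Two-sided p-value ≈ 0.6603
Since p ≈ 0.6603 > α = 0.05, fail to reject H0; the data do not provide sufficient evidence against H0.

0.4430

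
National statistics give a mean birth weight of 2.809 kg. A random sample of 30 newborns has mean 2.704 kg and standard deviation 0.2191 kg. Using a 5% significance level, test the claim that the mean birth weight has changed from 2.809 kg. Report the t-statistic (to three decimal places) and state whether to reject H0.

H0: μ = 2.809; H1: μ ≠ 2.809 (one-sample t-test, two-sided).
t = (x̄ − μ₀)/(s/√n) = (2.704 − 2.809)/(0.2191/√30) = -2.625
df = n − 1 = 29
Two-sided p-value ≈ 0.014
Since p ≈ 0.014 < α = 0.05, reject H0; the evidence is statistically significant.

t = -2.625; reject H0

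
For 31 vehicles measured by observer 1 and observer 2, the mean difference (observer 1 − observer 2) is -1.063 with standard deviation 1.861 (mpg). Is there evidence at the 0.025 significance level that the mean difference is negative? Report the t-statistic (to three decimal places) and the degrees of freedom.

H0: μ_d = 0; H1: μ_d < 0 (paired t-test on the differences, left-tailed).
t = d̄/(s_d/√n) = -1.063/(1.861/√31) = -3.180
df = n − 1 = 30
p-value = P(T ≤ -3.180) ≈ 0.002
Since p ≈ 0.002 < α = 0.025, reject H0; the data support H1.

t = -3.180, df = 30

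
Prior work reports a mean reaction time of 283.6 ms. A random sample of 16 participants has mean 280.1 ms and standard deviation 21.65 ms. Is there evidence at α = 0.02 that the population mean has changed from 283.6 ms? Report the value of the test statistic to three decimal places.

H0: μ = 283.6; H1: μ ≠ 283.6 (one-sample t-test, two-sided).
t = (x̄ − μ₀)/(s/√n) = (280.1 − 283.6)/(21.65/√16) = -0.647
df = n − 1 = 15
Two-sided p-value ≈ 0.5276
Since p ≈ 0.5276 > α = 0.02, fail to reject H0; the data do not provide sufficient evidence against H0.

-0.647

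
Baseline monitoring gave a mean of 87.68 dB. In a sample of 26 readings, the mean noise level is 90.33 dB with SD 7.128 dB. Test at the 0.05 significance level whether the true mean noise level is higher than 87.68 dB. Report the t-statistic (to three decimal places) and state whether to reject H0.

H0: μ = 87.68; H1: μ > 87.68 (one-sample t-test, right-tailed).
t = (x̄ − μ₀)/(s/√n) = (90.33 − 87.68)/(7.128/√26) = 1.896
df = n − 1 = 25
p-value = P(T ≥ 1.896) ≈ 0.035
Since p ≈ 0.035 < α = 0.05, reject H0; the evidence is statistically significant.

t = 1.896; reject H0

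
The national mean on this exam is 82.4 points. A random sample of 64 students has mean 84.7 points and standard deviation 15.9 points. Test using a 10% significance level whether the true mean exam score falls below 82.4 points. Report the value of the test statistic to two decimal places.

1.16

H0: μ = 82.4; H1: μ < 82.4 (one-sample t-test, left-tailed).
t = (x̄ − μ₀)/(s/√n) = (84.7 − 82.4)/(15.9/√64) = 1.16
df = n − 1 = 63
p-value = P(T ≤ 1.16) ≈ 0.8742
Since p ≈ 0.8742 > α = 0.1, fail to reject H0; the evidence is not statistically significant.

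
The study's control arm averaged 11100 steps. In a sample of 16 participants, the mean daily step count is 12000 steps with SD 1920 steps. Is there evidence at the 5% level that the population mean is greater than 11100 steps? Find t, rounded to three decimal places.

H0: μ = 11100; H1: μ > 11100 (one-sample t-test, right-tailed).
t = (x̄ − μ₀)/(s/√n) = (12000 − 11100)/(1920/√16) = 1.875
df = n − 1 = 15
p-value = P(T ≥ 1.875) ≈ 0.040
Since p ≈ 0.040 < α = 0.05, reject H0; the data support H1.

1.875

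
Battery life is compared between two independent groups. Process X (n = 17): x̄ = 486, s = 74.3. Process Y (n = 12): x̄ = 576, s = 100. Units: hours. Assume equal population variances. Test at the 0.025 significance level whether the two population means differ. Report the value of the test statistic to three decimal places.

Let group 1 = process X, group 2 = process Y. H0: μ_1 = μ_2; H1: μ_1 ≠ μ_2 (two-sample pooled-variance t-test, two-sided).
s_p² = [(17−1)·74.3² + (12−1)·100²]/(17+12−2) = 7345.48
t = (486 − 576)/√[7345.48·(1/17 + 1/12)] = -2.785
df = n₁ + n₂ − 2 = 27
Two-sided p-value ≈ 0.010
Since p ≈ 0.010 < α = 0.025, reject H0; the evidence is statistically significant.

-2.785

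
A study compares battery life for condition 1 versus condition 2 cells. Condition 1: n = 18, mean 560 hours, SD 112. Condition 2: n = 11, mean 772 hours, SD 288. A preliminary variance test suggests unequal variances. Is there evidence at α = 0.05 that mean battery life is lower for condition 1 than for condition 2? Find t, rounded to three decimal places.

Let group 1 = condition 1, group 2 = condition 2. H0: μ_1 = μ_2; H1: μ_1 < μ_2 (Welch's two-sample t-test, left-tailed).
t = (x̄_1 − x̄_2)/√(s_1²/n_1 + s_2²/n_2) = (560 − 772)/√(112²/18 + 288²/11) = -2.336
Welch–Satterthwaite df ≈ 11.87
p-value = P(T ≤ -2.336) ≈ 0.019
Since p ≈ 0.019 < α = 0.05, reject H0; the evidence is statistically significant.

-2.336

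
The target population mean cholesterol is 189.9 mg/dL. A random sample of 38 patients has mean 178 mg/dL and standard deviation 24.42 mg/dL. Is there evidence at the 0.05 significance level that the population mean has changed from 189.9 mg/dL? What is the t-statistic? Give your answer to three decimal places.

-3.004

H0: μ = 189.9; H1: μ ≠ 189.9 (one-sample t-test, two-sided).
t = (x̄ − μ₀)/(s/√n) = (178 − 189.9)/(24.42/√38) = -3.004
df = n − 1 = 37
Two-sided p-value ≈ 0.0048
Since p ≈ 0.0048 < α = 0.05, reject H0; the evidence is statistically significant.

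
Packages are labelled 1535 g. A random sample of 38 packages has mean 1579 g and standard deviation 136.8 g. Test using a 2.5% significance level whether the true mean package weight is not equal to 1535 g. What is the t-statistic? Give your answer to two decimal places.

1.98

H0: μ = 1535; H1: μ ≠ 1535 (one-sample t-test, two-sided).
t = (x̄ − μ₀)/(s/√n) = (1579 − 1535)/(136.8/√38) = 1.98
df = n − 1 = 37
Two-sided p-value ≈ 0.0549
Since p ≈ 0.0549 > α = 0.025, fail to reject H0; the evidence is not statistically significant.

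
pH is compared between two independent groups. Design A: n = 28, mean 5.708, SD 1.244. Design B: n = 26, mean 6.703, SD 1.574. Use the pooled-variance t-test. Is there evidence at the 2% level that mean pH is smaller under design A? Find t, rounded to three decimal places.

Let group 1 = design A, group 2 = design B. H0: μ_1 = μ_2; H1: μ_1 < μ_2 (two-sample pooled-variance t-test, left-tailed).
s_p² = [(28−1)·1.244² + (26−1)·1.574²]/(28+26−2) = 1.99462
t = (5.708 − 6.703)/√[1.99462·(1/28 + 1/26)] = -2.587
df = n₁ + n₂ − 2 = 52
p-value = P(T ≤ -2.587) ≈ 0.006
Since p ≈ 0.006 < α = 0.02, reject H0; the data support H1.

-2.587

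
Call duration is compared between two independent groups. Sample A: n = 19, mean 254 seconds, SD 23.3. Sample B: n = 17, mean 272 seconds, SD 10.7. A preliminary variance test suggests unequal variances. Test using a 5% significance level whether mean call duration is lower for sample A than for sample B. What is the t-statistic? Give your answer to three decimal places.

Let group 1 = sample A, group 2 = sample B. H0: μ_1 = μ_2; H1: μ_1 < μ_2 (Welch's two-sample t-test, left-tailed).
t = (x̄_1 − x̄_2)/√(s_1²/n_1 + s_2²/n_2) = (254 − 272)/√(23.3²/19 + 10.7²/17) = -3.029
Welch–Satterthwaite df ≈ 25.87
p-value = P(T ≤ -3.029) ≈ 0.003
Since p ≈ 0.003 < α = 0.05, reject H0; the evidence is statistically significant.

-3.029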